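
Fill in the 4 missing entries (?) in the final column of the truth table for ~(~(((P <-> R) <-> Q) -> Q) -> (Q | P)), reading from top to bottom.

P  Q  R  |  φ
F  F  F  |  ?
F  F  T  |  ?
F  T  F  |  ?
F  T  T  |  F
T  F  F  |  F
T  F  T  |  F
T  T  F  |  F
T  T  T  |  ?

Row P=F, Q=F, R=F: ~(((P <-> R) <-> Q) -> Q) = F, (Q | P) = F, (~(((P <-> R) <-> Q) -> Q) -> (Q | P)) = T, so the formula = F.
Row P=F, Q=F, R=T: ~(((P <-> R) <-> Q) -> Q) = T, (Q | P) = F, (~(((P <-> R) <-> Q) -> Q) -> (Q | P)) = F, so the formula = T.
Row P=F, Q=T, R=F: ~(((P <-> R) <-> Q) -> Q) = F, (Q | P) = T, (~(((P <-> R) <-> Q) -> Q) -> (Q | P)) = T, so the formula = F.
Row P=T, Q=T, R=T: ~(((P <-> R) <-> Q) -> Q) = F, (Q | P) = T, (~(((P <-> R) <-> Q) -> Q) -> (Q | P)) = T, so the formula = F.

F, T, F, F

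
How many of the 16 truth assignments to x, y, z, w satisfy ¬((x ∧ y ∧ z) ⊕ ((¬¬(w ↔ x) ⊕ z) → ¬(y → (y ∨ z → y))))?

x | y | z | w || (x ∧ y) | ((x ∧ y) ∧ z) | (w ↔ x) | ¬(w ↔ x) | ¬¬(w ↔ x) | (¬¬(w ↔ x) ⊕ z) | (y ∨ z) | ((y ∨ z) → y) | (y → ((y ∨ z) → y)) | ¬(y → ((y ∨ z) → y)) | φ
T | T | T | T ||    T    |       T       |    T    |    F     |     T     |        F        |    T    |       T       |          T          |          F           | T
T | T | T | F ||    T    |       T       |    F    |    T     |     F     |        T        |    T    |       T       |          T          |          F           | F
T | T | F | T ||    T    |       F       |    T    |    F     |     T     |        T        |    T    |       T       |          T          |          F           | T
T | T | F | F ||    T    |       F       |    F    |    T     |     F     |        F        |    T    |       T       |          T          |          F           | F
T | F | T | T ||    F    |       F       |    T    |    F     |     T     |        F        |    T    |       F       |          T          |          F           | F
T | F | T | F ||    F    |       F       |    F    |    T     |     F     |        T        |    T    |       F       |          T          |          F           | T
T | F | F | T ||    F    |       F       |    T    |    F     |     T     |        T        |    F    |       T       |          T          |          F           | T
T | F | F | F ||    F    |       F       |    F    |    T     |     F     |        F        |    F    |       T       |          T          |          F           | F
F | T | T | T ||    F    |       F       |    F    |    T     |     F     |        T        |    T    |       T       |          T          |          F           | T
F | T | T | F ||    F    |       F       |    T    |    F     |     T     |        F        |    T    |       T       |          T          |          F           | F
F | T | F | T ||    F    |       F       |    F    |    T     |     F     |        F        |    T    |       T       |          T          |          F           | F
F | T | F | F ||    F    |       F       |    T    |    F     |     T     |        T        |    T    |       T       |          T          |          F           | T
F | F | T | T ||    F    |       F       |    F    |    T     |     F     |        T        |    T    |       F       |          T          |          F           | T
F | F | T | F ||    F    |       F       |    T    |    F     |     T     |        F        |    T    |       F       |          T          |          F           | F
F | F | F | T ||    F    |       F       |    F    |    T     |     F     |        F        |    F    |       T       |          T          |          F           | F
F | F | F | F ||    F    |       F       |    T    |    F     |     T     |        T        |    F    |       T       |          T          |          F           | T
The formula is true on 8 of the 16 rows.

8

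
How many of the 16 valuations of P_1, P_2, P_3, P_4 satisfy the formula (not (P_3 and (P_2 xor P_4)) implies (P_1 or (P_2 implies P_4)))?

P_1 | P_2 | P_3 | P_4 | (P_2 xor P_4) | (P_3 and (P_2 xor P_4)) | not (P_3 and (P_2 xor P_4)) | (P_2 implies P_4) | (P_1 or (P_2 implies P_4)) | φ
--- | --- | --- | --- | ------------- | ----------------------- | --------------------------- | ----------------- | -------------------------- | -
 0  |  0  |  0  |  0  |       0       |            0            |              1              |         1         |             1              | 1
 0  |  0  |  0  |  1  |       1       |            0            |              1              |         1         |             1              | 1
 0  |  0  |  1  |  0  |       0       |            0            |              1              |         1         |             1              | 1
 0  |  0  |  1  |  1  |       1       |            1            |              0              |         1         |             1              | 1
 0  |  1  |  0  |  0  |       1       |            0            |              1              |         0         |             0              | 0
 0  |  1  |  0  |  1  |       0       |            0            |              1              |         1         |             1              | 1
 0  |  1  |  1  |  0  |       1       |            1            |              0              |         0         |             0              | 1
 0  |  1  |  1  |  1  |       0       |            0            |              1              |         1         |             1              | 1
 1  |  0  |  0  |  0  |       0       |            0            |              1              |         1         |             1              | 1
 1  |  0  |  0  |  1  |       1       |            0            |              1              |         1         |             1              | 1
 1  |  0  |  1  |  0  |       0       |            0            |              1              |         1         |             1              | 1
 1  |  0  |  1  |  1  |       1       |            1            |              0              |         1         |             1              | 1
 1  |  1  |  0  |  0  |       1       |            0            |              1              |         0         |             1              | 1
 1  |  1  |  0  |  1  |       0       |            0            |              1              |         1         |             1              | 1
 1  |  1  |  1  |  0  |       1       |            1            |              0              |         0         |             1              | 1
 1  |  1  |  1  |  1  |       0       |            0            |              1              |         1         |             1              | 1
The formula is true on 15 of the 16 rows.

15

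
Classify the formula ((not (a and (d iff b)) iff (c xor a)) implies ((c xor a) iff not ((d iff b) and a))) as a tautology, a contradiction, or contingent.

a  b  c  d  |  (d iff b)  (a and (d iff b))  not (a and (d iff b))  (c xor a)  ((d iff b) and a)  not ((d iff b) and a)  φ
T  T  T  T  |      T              T                    F                F              T                    F            T
T  T  T  F  |      F              F                    T                F              F                    T            T
T  T  F  T  |      T              T                    F                T              T                    F            T
T  T  F  F  |      F              F                    T                T              F                    T            T
T  F  T  T  |      F              F                    T                F              F                    T            T
T  F  T  F  |      T              T                    F                F              T                    F            T
T  F  F  T  |      F              F                    T                T              F                    T            T
T  F  F  F  |      T              T                    F                T              T                    F            T
F  T  T  T  |      T              F                    T                T              F                    T            T
F  T  T  F  |      F              F                    T                T              F                    T            T
F  T  F  T  |      T              F                    T                F              F                    T            T
F  T  F  F  |      F              F                    T                F              F                    T            T
F  F  T  T  |      F              F                    T                T              F                    T            T
F  F  T  F  |      T              F                    T                T              F                    T            T
F  F  F  T  |      F              F                    T                F              F                    T            T
F  F  F  F  |      T              F                    T                F              F                    T            T
Every row is T, so the formula is a tautology.

tautology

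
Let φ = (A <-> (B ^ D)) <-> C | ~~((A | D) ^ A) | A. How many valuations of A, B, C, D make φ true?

A  B  C  D     (B ^ D)  (A <-> (B ^ D))  (A | D)  ((A | D) ^ A)  ~((A | D) ^ A)  ~~((A | D) ^ A)  (C | ~~((A | D) ^ A) | A)  φ
F  F  F  F        F            T            F           F              T                F                     F              F
F  F  F  T        T            F            T           T              F                T                     T              F
F  F  T  F        F            T            F           F              T                F                     T              T
F  F  T  T        T            F            T           T              F                T                     T              F
F  T  F  F        T            F            F           F              T                F                     F              T
F  T  F  T        F            T            T           T              F                T                     T              T
F  T  T  F        T            F            F           F              T                F                     T              F
F  T  T  T        F            T            T           T              F                T                     T              T
T  F  F  F        F            F            T           F              T                F                     T              F
T  F  F  T        T            T            T           F              T                F                     T              T
T  F  T  F        F            F            T           F              T                F                     T              F
T  F  T  T        T            T            T           F              T                F                     T              T
T  T  F  F        T            T            T           F              T                F                     T              T
T  T  F  T        F            F            T           F              T                F                     T              F
T  T  T  F        T            T            T           F              T                F                     T              T
T  T  T  T        F            F            T           F              T                F                     T              F
The formula is true on 8 of the 16 rows.

8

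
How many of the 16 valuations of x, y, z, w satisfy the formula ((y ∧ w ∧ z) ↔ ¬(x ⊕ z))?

x | y | z | w | (y ∧ w ∧ z) | (x ⊕ z) | ¬(x ⊕ z) | ((y ∧ w ∧ z) ↔ ¬(x ⊕ z))
- | - | - | - | ----------- | ------- | -------- | ------------------------
F | F | F | F |      F      |    F    |    T     |            F            
F | F | F | T |      F      |    F    |    T     |            F            
F | F | T | F |      F      |    T    |    F     |            T            
F | F | T | T |      F      |    T    |    F     |            T            
F | T | F | F |      F      |    F    |    T     |            F            
F | T | F | T |      F      |    F    |    T     |            F            
F | T | T | F |      F      |    T    |    F     |            T            
F | T | T | T |      T      |    T    |    F     |            F            
T | F | F | F |      F      |    T    |    F     |            T            
T | F | F | T |      F      |    T    |    F     |            T            
T | F | T | F |      F      |    F    |    T     |            F            
T | F | T | T |      F      |    F    |    T     |            F            
T | T | F | F |      F      |    T    |    F     |            T            
T | T | F | T |      F      |    T    |    F     |            T            
T | T | T | F |      F      |    F    |    T     |            F            
T | T | T | T |      T      |    F    |    T     |            T            
The formula is true on 8 of the 16 rows.

8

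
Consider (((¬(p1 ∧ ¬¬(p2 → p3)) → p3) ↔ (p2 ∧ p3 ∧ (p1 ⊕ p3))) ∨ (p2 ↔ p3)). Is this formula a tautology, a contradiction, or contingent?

p1 | p2 | p3 | (p2 → p3) | ¬(p2 → p3) | ¬¬(p2 → p3) | (p1 ∧ ¬¬(p2 → p3)) | ¬(p1 ∧ ¬¬(p2 → p3)) | (¬(p1 ∧ ¬¬(p2 → p3)) → p3) | (p1 ⊕ p3) | (p2 ∧ p3 ∧ (p1 ⊕ p3)) | (p2 ↔ p3) | φ
-- | -- | -- | --------- | ---------- | ----------- | ------------------ | ------------------- | -------------------------- | --------- | --------------------- | --------- | -
T  | T  | T  |     T     |     F      |      T      |         T          |          F          |             T              |     F     |           F           |     T     | T
T  | T  | F  |     F     |     T      |      F      |         F          |          T          |             F              |     T     |           F           |     F     | T
T  | F  | T  |     T     |     F      |      T      |         T          |          F          |             T              |     F     |           F           |     F     | F
T  | F  | F  |     T     |     F      |      T      |         T          |          F          |             T              |     T     |           F           |     T     | T
F  | T  | T  |     T     |     F      |      T      |         F          |          T          |             T              |     T     |           T           |     T     | T
F  | T  | F  |     F     |     T      |      F      |         F          |          T          |             F              |     F     |           F           |     F     | T
F  | F  | T  |     T     |     F      |      T      |         F          |          T          |             T              |     T     |           F           |     F     | F
F  | F  | F  |     T     |     F      |      T      |         F          |          T          |             F              |     F     |           F           |     T     | T
6 of 8 rows are T, so the formula is contingent.

contingent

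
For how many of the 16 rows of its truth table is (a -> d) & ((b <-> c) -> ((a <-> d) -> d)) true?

a  b  c  d  |  φ
0  0  0  0  |  0
0  0  0  1  |  1
0  0  1  0  |  1
0  0  1  1  |  1
0  1  0  0  |  1
0  1  0  1  |  1
0  1  1  0  |  0
0  1  1  1  |  1
1  0  0  0  |  0
1  0  0  1  |  1
1  0  1  0  |  0
1  0  1  1  |  1
1  1  0  0  |  0
1  1  0  1  |  1
1  1  1  0  |  0
1  1  1  1  |  1
The formula is true on 10 of the 16 rows.

10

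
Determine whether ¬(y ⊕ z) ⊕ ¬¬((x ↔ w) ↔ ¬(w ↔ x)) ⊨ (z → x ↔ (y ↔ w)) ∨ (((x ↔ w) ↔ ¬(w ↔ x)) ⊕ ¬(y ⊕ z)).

yes

x | y | z | w | φ | ψ
- | - | - | - | - | -
0 | 0 | 0 | 0 | 1 | 1
0 | 0 | 0 | 1 | 1 | 1
0 | 0 | 1 | 0 | 0 | 0
0 | 0 | 1 | 1 | 0 | 1
0 | 1 | 0 | 0 | 0 | 0
0 | 1 | 0 | 1 | 0 | 1
0 | 1 | 1 | 0 | 1 | 1
0 | 1 | 1 | 1 | 1 | 1
1 | 0 | 0 | 0 | 1 | 1
1 | 0 | 0 | 1 | 1 | 1
1 | 0 | 1 | 0 | 0 | 1
1 | 0 | 1 | 1 | 0 | 0
1 | 1 | 0 | 0 | 0 | 0
1 | 1 | 0 | 1 | 0 | 1
1 | 1 | 1 | 0 | 1 | 1
1 | 1 | 1 | 1 | 1 | 1
In every row where φ is true, ψ is also true, so φ ⊨ ψ.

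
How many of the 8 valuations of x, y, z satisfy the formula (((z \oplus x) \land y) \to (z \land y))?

x  y  z  |  φ
1  1  1  |  1
1  1  0  |  0
1  0  1  |  1
1  0  0  |  1
0  1  1  |  1
0  1  0  |  1
0  0  1  |  1
0  0  0  |  1
The formula is true on 7 of the 8 rows.

7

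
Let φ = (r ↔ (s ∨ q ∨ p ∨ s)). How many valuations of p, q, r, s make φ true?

8

  p   |   q   |   r   |   s   | (r ↔ (s ∨ q ∨ p ∨ s))
----- | ----- | ----- | ----- | ---------------------
False | False | False | False |          True        
False | False | False |  True |         False        
False | False |  True | False |         False        
False | False |  True |  True |          True        
False |  True | False | False |         False        
False |  True | False |  True |         False        
False |  True |  True | False |          True        
False |  True |  True |  True |          True        
 True | False | False | False |         False        
 True | False | False |  True |         False        
 True | False |  True | False |          True        
 True | False |  True |  True |          True        
 True |  True | False | False |         False        
 True |  True | False |  True |         False        
 True |  True |  True | False |          True        
 True |  True |  True |  True |          True        
The formula is true on 8 of the 16 rows.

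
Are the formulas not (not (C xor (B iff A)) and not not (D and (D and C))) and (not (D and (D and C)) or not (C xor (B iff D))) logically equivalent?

A | B | C | D || φ | ψ
F | F | F | F || T | T
F | F | F | T || T | T
F | F | T | F || T | T
F | F | T | T || F | F
F | T | F | F || T | T
F | T | F | T || T | T
F | T | T | F || T | T
F | T | T | T || T | T
T | F | F | F || T | T
T | F | F | T || T | T
T | F | T | F || T | T
T | F | T | T || T | F
T | T | F | F || T | T
T | T | F | T || T | T
T | T | T | F || T | T
T | T | T | T || F | T
The columns differ at A=T, B=F, C=T, D=T (φ=T, ψ=F), so they are not equivalent.

not equivalent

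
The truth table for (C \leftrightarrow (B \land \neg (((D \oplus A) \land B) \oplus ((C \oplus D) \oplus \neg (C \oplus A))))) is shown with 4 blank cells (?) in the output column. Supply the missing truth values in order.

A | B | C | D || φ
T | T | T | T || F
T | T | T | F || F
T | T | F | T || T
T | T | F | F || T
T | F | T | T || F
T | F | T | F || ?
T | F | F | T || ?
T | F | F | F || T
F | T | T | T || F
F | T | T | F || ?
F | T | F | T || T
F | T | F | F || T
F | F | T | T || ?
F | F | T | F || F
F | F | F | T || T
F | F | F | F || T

F, T, F, F

Row A=T, B=F, C=T, D=F: (B \land \neg (((D \oplus A) \land B) \oplus ((C \oplus D) \oplus \neg (C \oplus A)))) = F, so the formula = F.
Row A=T, B=F, C=F, D=T: (B \land \neg (((D \oplus A) \land B) \oplus ((C \oplus D) \oplus \neg (C \oplus A)))) = F, so the formula = T.
Row A=F, B=T, C=T, D=F: (B \land \neg (((D \oplus A) \land B) \oplus ((C \oplus D) \oplus \neg (C \oplus A)))) = F, so the formula = F.
Row A=F, B=F, C=T, D=T: (B \land \neg (((D \oplus A) \land B) \oplus ((C \oplus D) \oplus \neg (C \oplus A)))) = F, so the formula = F.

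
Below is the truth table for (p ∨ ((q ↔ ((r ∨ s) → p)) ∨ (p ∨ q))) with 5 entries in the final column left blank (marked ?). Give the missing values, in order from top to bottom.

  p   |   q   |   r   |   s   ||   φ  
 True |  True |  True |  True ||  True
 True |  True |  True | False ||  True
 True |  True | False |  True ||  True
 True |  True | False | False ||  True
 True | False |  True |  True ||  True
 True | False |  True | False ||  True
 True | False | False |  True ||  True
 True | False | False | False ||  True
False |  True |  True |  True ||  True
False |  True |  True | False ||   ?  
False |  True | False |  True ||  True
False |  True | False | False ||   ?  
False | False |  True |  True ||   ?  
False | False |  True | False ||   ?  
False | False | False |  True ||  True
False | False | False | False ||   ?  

True, True, True, True, False

Row p=False, q=True, r=True, s=False: ((q ↔ ((r ∨ s) → p)) ∨ (p ∨ q)) = True, so the formula = True.
Row p=False, q=True, r=False, s=False: ((q ↔ ((r ∨ s) → p)) ∨ (p ∨ q)) = True, so the formula = True.
Row p=False, q=False, r=True, s=True: ((q ↔ ((r ∨ s) → p)) ∨ (p ∨ q)) = True, so the formula = True.
Row p=False, q=False, r=True, s=False: ((q ↔ ((r ∨ s) → p)) ∨ (p ∨ q)) = True, so the formula = True.
Row p=False, q=False, r=False, s=False: ((q ↔ ((r ∨ s) → p)) ∨ (p ∨ q)) = False, so the formula = False.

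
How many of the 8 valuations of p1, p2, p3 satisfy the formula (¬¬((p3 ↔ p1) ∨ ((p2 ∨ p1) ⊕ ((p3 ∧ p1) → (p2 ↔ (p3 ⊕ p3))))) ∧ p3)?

p1 | p2 | p3 | (p3 ↔ p1) | (p2 ∨ p1) | (p3 ∧ p1) | (p3 ⊕ p3) | (p2 ↔ (p3 ⊕ p3)) | φ
-- | -- | -- | --------- | --------- | --------- | --------- | ---------------- | -
F  | F  | F  |     T     |     F     |     F     |     F     |        T         | F
F  | F  | T  |     F     |     F     |     F     |     F     |        T         | T
F  | T  | F  |     T     |     T     |     F     |     F     |        F         | F
F  | T  | T  |     F     |     T     |     F     |     F     |        F         | F
T  | F  | F  |     F     |     T     |     F     |     F     |        T         | F
T  | F  | T  |     T     |     T     |     T     |     F     |        T         | T
T  | T  | F  |     F     |     T     |     F     |     F     |        F         | F
T  | T  | T  |     T     |     T     |     T     |     F     |        F         | T
The formula is true on 3 of the 8 rows.

3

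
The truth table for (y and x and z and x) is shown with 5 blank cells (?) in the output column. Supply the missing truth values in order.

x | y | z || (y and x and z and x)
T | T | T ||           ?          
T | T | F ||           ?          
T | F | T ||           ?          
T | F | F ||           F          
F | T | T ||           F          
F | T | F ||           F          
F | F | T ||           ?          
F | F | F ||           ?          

Row x=T, y=T, z=T: (y and x and z and x) = T.
Row x=T, y=T, z=F: (y and x and z and x) = F.
Row x=T, y=F, z=T: (y and x and z and x) = F.
Row x=F, y=F, z=T: (y and x and z and x) = F.
Row x=F, y=F, z=F: (y and x and z and x) = F.

T, F, F, F, F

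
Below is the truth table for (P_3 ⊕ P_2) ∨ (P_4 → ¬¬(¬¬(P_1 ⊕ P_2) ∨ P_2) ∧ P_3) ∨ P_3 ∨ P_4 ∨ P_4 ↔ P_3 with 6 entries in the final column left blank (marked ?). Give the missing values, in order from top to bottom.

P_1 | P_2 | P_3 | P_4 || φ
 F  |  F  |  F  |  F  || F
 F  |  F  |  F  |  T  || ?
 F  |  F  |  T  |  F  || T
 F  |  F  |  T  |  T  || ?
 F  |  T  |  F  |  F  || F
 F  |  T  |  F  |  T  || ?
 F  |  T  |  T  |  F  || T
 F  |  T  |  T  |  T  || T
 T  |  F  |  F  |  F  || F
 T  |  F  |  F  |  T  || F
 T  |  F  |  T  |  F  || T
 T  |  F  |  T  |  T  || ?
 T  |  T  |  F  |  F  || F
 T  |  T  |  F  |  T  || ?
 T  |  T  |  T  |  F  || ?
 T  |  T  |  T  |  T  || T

F, T, F, T, F, T

Row P_1=F, P_2=F, P_3=F, P_4=T: ((P_3 ⊕ P_2) ∨ (P_4 → ¬¬(¬¬(P_1 ⊕ P_2) ∨ P_2) ∧ P_3) ∨ P_3 ∨ P_4 ∨ P_4) = T, so the formula = F.
Row P_1=F, P_2=F, P_3=T, P_4=T: ((P_3 ⊕ P_2) ∨ (P_4 → ¬¬(¬¬(P_1 ⊕ P_2) ∨ P_2) ∧ P_3) ∨ P_3 ∨ P_4 ∨ P_4) = T, so the formula = T.
Row P_1=F, P_2=T, P_3=F, P_4=T: ((P_3 ⊕ P_2) ∨ (P_4 → ¬¬(¬¬(P_1 ⊕ P_2) ∨ P_2) ∧ P_3) ∨ P_3 ∨ P_4 ∨ P_4) = T, so the formula = F.
Row P_1=T, P_2=F, P_3=T, P_4=T: ((P_3 ⊕ P_2) ∨ (P_4 → ¬¬(¬¬(P_1 ⊕ P_2) ∨ P_2) ∧ P_3) ∨ P_3 ∨ P_4 ∨ P_4) = T, so the formula = T.
Row P_1=T, P_2=T, P_3=F, P_4=T: ((P_3 ⊕ P_2) ∨ (P_4 → ¬¬(¬¬(P_1 ⊕ P_2) ∨ P_2) ∧ P_3) ∨ P_3 ∨ P_4 ∨ P_4) = T, so the formula = F.
Row P_1=T, P_2=T, P_3=T, P_4=F: ((P_3 ⊕ P_2) ∨ (P_4 → ¬¬(¬¬(P_1 ⊕ P_2) ∨ P_2) ∧ P_3) ∨ P_3 ∨ P_4 ∨ P_4) = T, so the formula = T.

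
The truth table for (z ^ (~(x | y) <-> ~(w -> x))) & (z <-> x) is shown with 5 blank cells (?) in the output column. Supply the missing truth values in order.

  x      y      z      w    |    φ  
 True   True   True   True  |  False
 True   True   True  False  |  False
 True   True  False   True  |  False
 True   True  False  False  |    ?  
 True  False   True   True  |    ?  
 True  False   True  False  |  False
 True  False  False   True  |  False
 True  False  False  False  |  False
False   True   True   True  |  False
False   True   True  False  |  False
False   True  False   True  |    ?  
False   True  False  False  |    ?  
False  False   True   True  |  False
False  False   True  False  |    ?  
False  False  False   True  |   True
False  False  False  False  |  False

False, False, False, True, False

Row x=True, y=True, z=False, w=False: (z ^ (~(x | y) <-> ~(w -> x))) = True, (z <-> x) = False, so the formula = False.
Row x=True, y=False, z=True, w=True: (z ^ (~(x | y) <-> ~(w -> x))) = False, (z <-> x) = True, so the formula = False.
Row x=False, y=True, z=False, w=True: (z ^ (~(x | y) <-> ~(w -> x))) = False, (z <-> x) = True, so the formula = False.
Row x=False, y=True, z=False, w=False: (z ^ (~(x | y) <-> ~(w -> x))) = True, (z <-> x) = True, so the formula = True.
Row x=False, y=False, z=True, w=False: (z ^ (~(x | y) <-> ~(w -> x))) = True, (z <-> x) = False, so the formula = False.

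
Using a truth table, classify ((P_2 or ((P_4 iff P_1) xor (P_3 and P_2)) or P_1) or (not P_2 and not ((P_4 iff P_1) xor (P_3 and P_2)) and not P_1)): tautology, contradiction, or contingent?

tautology

 P_1  |  P_2  |  P_3  |  P_4  || (P_4 iff P_1) | (P_3 and P_2) | not P_2 | not P_1 |   φ  
False | False | False | False ||      True     |     False     |   True  |   True  |  True
False | False | False |  True ||     False     |     False     |   True  |   True  |  True
False | False |  True | False ||      True     |     False     |   True  |   True  |  True
False | False |  True |  True ||     False     |     False     |   True  |   True  |  True
False |  True | False | False ||      True     |     False     |  False  |   True  |  True
False |  True | False |  True ||     False     |     False     |  False  |   True  |  True
False |  True |  True | False ||      True     |      True     |  False  |   True  |  True
False |  True |  True |  True ||     False     |      True     |  False  |   True  |  True
 True | False | False | False ||     False     |     False     |   True  |  False  |  True
 True | False | False |  True ||      True     |     False     |   True  |  False  |  True
 True | False |  True | False ||     False     |     False     |   True  |  False  |  True
 True | False |  True |  True ||      True     |     False     |   True  |  False  |  True
 True |  True | False | False ||     False     |     False     |  False  |  False  |  True
 True |  True | False |  True ||      True     |     False     |  False  |  False  |  True
 True |  True |  True | False ||     False     |      True     |  False  |  False  |  True
 True |  True |  True |  True ||      True     |      True     |  False  |  False  |  True
Every row is True, so the formula is a tautology.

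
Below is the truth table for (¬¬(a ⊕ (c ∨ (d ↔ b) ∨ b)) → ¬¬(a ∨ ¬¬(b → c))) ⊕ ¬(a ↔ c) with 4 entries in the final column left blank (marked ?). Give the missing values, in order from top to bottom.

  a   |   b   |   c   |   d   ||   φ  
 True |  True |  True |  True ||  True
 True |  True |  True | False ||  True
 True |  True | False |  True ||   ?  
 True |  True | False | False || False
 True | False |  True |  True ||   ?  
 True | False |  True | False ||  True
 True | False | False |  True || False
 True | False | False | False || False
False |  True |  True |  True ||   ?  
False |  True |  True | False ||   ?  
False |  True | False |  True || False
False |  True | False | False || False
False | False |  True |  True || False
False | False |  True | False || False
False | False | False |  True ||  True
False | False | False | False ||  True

False, True, False, False

Row a=True, b=True, c=False, d=True: (¬¬(a ⊕ (c ∨ (d ↔ b) ∨ b)) → ¬¬(a ∨ ¬¬(b → c))) = True, ¬(a ↔ c) = True, so the formula = False.
Row a=True, b=False, c=True, d=True: (¬¬(a ⊕ (c ∨ (d ↔ b) ∨ b)) → ¬¬(a ∨ ¬¬(b → c))) = True, ¬(a ↔ c) = False, so the formula = True.
Row a=False, b=True, c=True, d=True: (¬¬(a ⊕ (c ∨ (d ↔ b) ∨ b)) → ¬¬(a ∨ ¬¬(b → c))) = True, ¬(a ↔ c) = True, so the formula = False.
Row a=False, b=True, c=True, d=False: (¬¬(a ⊕ (c ∨ (d ↔ b) ∨ b)) → ¬¬(a ∨ ¬¬(b → c))) = True, ¬(a ↔ c) = True, so the formula = False.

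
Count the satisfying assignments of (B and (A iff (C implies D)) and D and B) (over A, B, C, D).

A | B | C | D | φ
- | - | - | - | -
1 | 1 | 1 | 1 | 1
1 | 1 | 1 | 0 | 0
1 | 1 | 0 | 1 | 1
1 | 1 | 0 | 0 | 0
1 | 0 | 1 | 1 | 0
1 | 0 | 1 | 0 | 0
1 | 0 | 0 | 1 | 0
1 | 0 | 0 | 0 | 0
0 | 1 | 1 | 1 | 0
0 | 1 | 1 | 0 | 0
0 | 1 | 0 | 1 | 0
0 | 1 | 0 | 0 | 0
0 | 0 | 1 | 1 | 0
0 | 0 | 1 | 0 | 0
0 | 0 | 0 | 1 | 0
0 | 0 | 0 | 0 | 0
The formula is true on 2 of the 16 rows.

2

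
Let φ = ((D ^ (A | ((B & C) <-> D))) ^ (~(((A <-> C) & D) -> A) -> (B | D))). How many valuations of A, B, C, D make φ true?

A  B  C  D     (B & C)  ((B & C) <-> D)  (A | ((B & C) <-> D))  (D ^ (A | ((B & C) <-> D)))  (A <-> C)  ((A <-> C) & D)  (((A <-> C) & D) -> A)  ~(((A <-> C) & D) -> A)  (B | D)  φ
0  0  0  0        0            1                   1                         1                   1             0                   1                        0                0     0
0  0  0  1        0            0                   0                         1                   1             1                   0                        1                1     0
0  0  1  0        0            1                   1                         1                   0             0                   1                        0                0     0
0  0  1  1        0            0                   0                         1                   0             0                   1                        0                1     0
0  1  0  0        0            1                   1                         1                   1             0                   1                        0                1     0
0  1  0  1        0            0                   0                         1                   1             1                   0                        1                1     0
0  1  1  0        1            0                   0                         0                   0             0                   1                        0                1     1
0  1  1  1        1            1                   1                         0                   0             0                   1                        0                1     1
1  0  0  0        0            1                   1                         1                   0             0                   1                        0                0     0
1  0  0  1        0            0                   1                         0                   0             0                   1                        0                1     1
1  0  1  0        0            1                   1                         1                   1             0                   1                        0                0     0
1  0  1  1        0            0                   1                         0                   1             1                   1                        0                1     1
1  1  0  0        0            1                   1                         1                   0             0                   1                        0                1     0
1  1  0  1        0            0                   1                         0                   0             0                   1                        0                1     1
1  1  1  0        1            0                   1                         1                   1             0                   1                        0                1     0
1  1  1  1        1            1                   1                         0                   1             1                   1                        0                1     1
The formula is true on 6 of the 16 rows.

6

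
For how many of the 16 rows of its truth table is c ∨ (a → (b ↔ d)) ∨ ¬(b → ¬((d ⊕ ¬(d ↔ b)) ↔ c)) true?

14

  a   |   b   |   c   |   d   || (b ↔ d) | (a → (b ↔ d)) | (c ∨ (a → (b ↔ d))) | (d ↔ b) | ¬(d ↔ b) | (d ⊕ ¬(d ↔ b)) | ((d ⊕ ¬(d ↔ b)) ↔ c) | ¬((d ⊕ ¬(d ↔ b)) ↔ c) | (b → ¬((d ⊕ ¬(d ↔ b)) ↔ c)) | ¬(b → ¬((d ⊕ ¬(d ↔ b)) ↔ c)) |   φ  
 True |  True |  True |  True ||   True  |      True     |         True        |   True  |  False   |      True      |         True         |         False         |            False            |             True             |  True
 True |  True |  True | False ||  False  |     False     |         True        |  False  |   True   |      True      |         True         |         False         |            False            |             True             |  True
 True |  True | False |  True ||   True  |      True     |         True        |   True  |  False   |      True      |        False         |          True         |             True            |            False             |  True
 True |  True | False | False ||  False  |     False     |        False        |  False  |   True   |      True      |        False         |          True         |             True            |            False             | False
 True | False |  True |  True ||  False  |     False     |         True        |  False  |   True   |     False      |        False         |          True         |             True            |            False             |  True
 True | False |  True | False ||   True  |      True     |         True        |   True  |  False   |     False      |        False         |          True         |             True            |            False             |  True
 True | False | False |  True ||  False  |     False     |        False        |  False  |   True   |     False      |         True         |         False         |             True            |            False             | False
 True | False | False | False ||   True  |      True     |         True        |   True  |  False   |     False      |         True         |         False         |             True            |            False             |  True
False |  True |  True |  True ||   True  |      True     |         True        |   True  |  False   |      True      |         True         |         False         |            False            |             True             |  True
False |  True |  True | False ||  False  |      True     |         True        |  False  |   True   |      True      |         True         |         False         |            False            |             True             |  True
False |  True | False |  True ||   True  |      True     |         True        |   True  |  False   |      True      |        False         |          True         |             True            |            False             |  True
False |  True | False | False ||  False  |      True     |         True        |  False  |   True   |      True      |        False         |          True         |             True            |            False             |  True
False | False |  True |  True ||  False  |      True     |         True        |  False  |   True   |     False      |        False         |          True         |             True            |            False             |  True
False | False |  True | False ||   True  |      True     |         True        |   True  |  False   |     False      |        False         |          True         |             True            |            False             |  True
False | False | False |  True ||  False  |      True     |         True        |  False  |   True   |     False      |         True         |         False         |             True            |            False             |  True
False | False | False | False ||   True  |      True     |         True        |   True  |  False   |     False      |         True         |         False         |             True            |            False             |  True
The formula is true on 14 of the 16 rows.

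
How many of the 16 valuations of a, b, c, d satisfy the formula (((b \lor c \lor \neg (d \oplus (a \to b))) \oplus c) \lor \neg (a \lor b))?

a | b | c | d || (a \to b) | (d \oplus (a \to b)) | \neg (d \oplus (a \to b)) | (a \lor b) | \neg (a \lor b) | φ
F | F | F | F ||     T     |          T           |             F             |     F      |        T        | T
F | F | F | T ||     T     |          F           |             T             |     F      |        T        | T
F | F | T | F ||     T     |          T           |             F             |     F      |        T        | T
F | F | T | T ||     T     |          F           |             T             |     F      |        T        | T
F | T | F | F ||     T     |          T           |             F             |     T      |        F        | T
F | T | F | T ||     T     |          F           |             T             |     T      |        F        | T
F | T | T | F ||     T     |          T           |             F             |     T      |        F        | F
F | T | T | T ||     T     |          F           |             T             |     T      |        F        | F
T | F | F | F ||     F     |          F           |             T             |     T      |        F        | T
T | F | F | T ||     F     |          T           |             F             |     T      |        F        | F
T | F | T | F ||     F     |          F           |             T             |     T      |        F        | F
T | F | T | T ||     F     |          T           |             F             |     T      |        F        | F
T | T | F | F ||     T     |          T           |             F             |     T      |        F        | T
T | T | F | T ||     T     |          F           |             T             |     T      |        F        | T
T | T | T | F ||     T     |          T           |             F             |     T      |        F        | F
T | T | T | T ||     T     |          F           |             T             |     T      |        F        | F
The formula is true on 9 of the 16 rows.

9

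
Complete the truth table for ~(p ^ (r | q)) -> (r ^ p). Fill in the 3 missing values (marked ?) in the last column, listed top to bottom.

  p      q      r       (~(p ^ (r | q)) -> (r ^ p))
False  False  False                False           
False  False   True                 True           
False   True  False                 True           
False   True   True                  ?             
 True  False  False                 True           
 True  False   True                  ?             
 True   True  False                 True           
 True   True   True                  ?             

Row p=False, q=True, r=True: ~(p ^ (r | q)) = False, (r ^ p) = True, so (~(p ^ (r | q)) -> (r ^ p)) = True.
Row p=True, q=False, r=True: ~(p ^ (r | q)) = True, (r ^ p) = False, so (~(p ^ (r | q)) -> (r ^ p)) = False.
Row p=True, q=True, r=True: ~(p ^ (r | q)) = True, (r ^ p) = False, so (~(p ^ (r | q)) -> (r ^ p)) = False.

True, False, False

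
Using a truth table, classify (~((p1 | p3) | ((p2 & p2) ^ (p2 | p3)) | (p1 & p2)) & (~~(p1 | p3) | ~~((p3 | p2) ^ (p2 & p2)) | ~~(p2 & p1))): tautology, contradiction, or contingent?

contradiction

p1  p2  p3     (p1 | p3)  (p2 & p2)  (p2 | p3)  ((p2 & p2) ^ (p2 | p3))  (p1 & p2)  ~(p1 | p3)  ~~(p1 | p3)  (p3 | p2)  ((p3 | p2) ^ (p2 & p2))  ~((p3 | p2) ^ (p2 & p2))  ~~((p3 | p2) ^ (p2 & p2))  (p2 & p1)  ~(p2 & p1)  ~~(p2 & p1)  φ
1   1   1          1          1          1                 0                 1          0            1           1                 0                        1                          0                  1          0            1       0
1   1   0          1          1          1                 0                 1          0            1           1                 0                        1                          0                  1          0            1       0
1   0   1          1          0          1                 1                 0          0            1           1                 1                        0                          1                  0          1            0       0
1   0   0          1          0          0                 0                 0          0            1           0                 0                        1                          0                  0          1            0       0
0   1   1          1          1          1                 0                 0          0            1           1                 0                        1                          0                  0          1            0       0
0   1   0          0          1          1                 0                 0          1            0           1                 0                        1                          0                  0          1            0       0
0   0   1          1          0          1                 1                 0          0            1           1                 1                        0                          1                  0          1            0       0
0   0   0          0          0          0                 0                 0          1            0           0                 0                        1                          0                  0          1            0       0
Every row is 0, so the formula is a contradiction.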